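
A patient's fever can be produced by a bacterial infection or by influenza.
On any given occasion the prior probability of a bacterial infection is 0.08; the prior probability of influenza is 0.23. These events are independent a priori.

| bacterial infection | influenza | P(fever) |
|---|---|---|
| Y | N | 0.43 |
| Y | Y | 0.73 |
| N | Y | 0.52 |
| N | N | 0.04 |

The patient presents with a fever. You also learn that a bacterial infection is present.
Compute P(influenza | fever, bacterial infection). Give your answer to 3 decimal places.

Enumerate both values of influenza and weight by the priors:
  P(fever | bacterial infection) = 0.43×0.77 + 0.73×0.23
        = 0.331100 + 0.167900 = 0.499000
Keeping only the influenza-present terms gives 0.167900, so
  P(influenza | fever, bacterial infection) = 0.167900 / 0.499000 ≈ 0.336

P(influenza | fever, bacterial infection) ≈ 0.336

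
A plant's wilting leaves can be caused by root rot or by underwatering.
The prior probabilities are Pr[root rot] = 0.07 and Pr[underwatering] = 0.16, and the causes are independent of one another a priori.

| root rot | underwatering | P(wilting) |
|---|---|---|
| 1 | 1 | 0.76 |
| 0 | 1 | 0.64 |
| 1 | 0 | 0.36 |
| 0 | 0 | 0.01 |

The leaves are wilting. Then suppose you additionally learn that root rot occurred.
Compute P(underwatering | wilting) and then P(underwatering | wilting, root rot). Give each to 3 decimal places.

P(underwatering | wilting) ≈ 0.782; P(underwatering | wilting, root rot) ≈ 0.287

Weight on underwatering=true, given the evidence: 0.095232 + 0.008512 = 0.103744
Denominator P(wilting): 0.01·0.93·0.84 + 0.64·0.93·0.16 + 0.36·0.07·0.84 + 0.76·0.07·0.16 = 0.132724
Posterior = 0.103744 / 0.132724 ≈ 0.782

With the extra evidence:
P(wilting | root rot) = 0.36·0.84 + 0.76·0.16 = 0.302400 + 0.121600 = 0.424000
Restricting to configurations with underwatering present: 0.76·0.16 = 0.121600.
P(underwatering | wilting, root rot) = 0.121600 / 0.424000 ≈ 0.287
This is intercausal reasoning (explaining away): once root rot accounts for the wilting, underwatering becomes less likely.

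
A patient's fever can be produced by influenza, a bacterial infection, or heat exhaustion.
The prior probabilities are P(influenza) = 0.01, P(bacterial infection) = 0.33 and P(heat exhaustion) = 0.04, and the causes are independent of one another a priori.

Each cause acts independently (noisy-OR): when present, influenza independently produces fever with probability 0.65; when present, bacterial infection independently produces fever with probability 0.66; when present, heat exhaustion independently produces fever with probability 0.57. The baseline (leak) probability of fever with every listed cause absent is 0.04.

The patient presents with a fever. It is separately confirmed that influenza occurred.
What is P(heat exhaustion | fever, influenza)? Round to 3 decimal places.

Under noisy-OR, P(fever | causes) = 1 − (1−0.04)·∏(1−qᵢ) over the active causes.
P(fever | influenza) = 0.664×0.67×0.96 + 0.85552×0.67×0.04 + 0.88576×0.33×0.96 + 0.950877×0.33×0.04 = 0.427085 + 0.022928 + 0.280609 + 0.012552 = 0.743174
The heat exhaustion-present share is 0.022928 + 0.012552 = 0.035480.
So P(heat exhaustion | fever, influenza) = 0.035480/0.743174 ≈ 0.048.

P(heat exhaustion | fever, influenza) ≈ 0.048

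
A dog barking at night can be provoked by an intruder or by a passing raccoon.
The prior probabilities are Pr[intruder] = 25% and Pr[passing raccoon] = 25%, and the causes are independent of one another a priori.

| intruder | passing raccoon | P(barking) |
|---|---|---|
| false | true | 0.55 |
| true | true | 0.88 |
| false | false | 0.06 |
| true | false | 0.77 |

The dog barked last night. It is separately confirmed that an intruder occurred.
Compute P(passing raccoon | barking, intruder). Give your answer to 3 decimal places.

P(barking | intruder) = 0.77*0.75 + 0.88*0.25 = 0.577500 + 0.220000 = 0.797500
Of this, 0.220000 comes from 0.88*0.25 (the passing raccoon=true cases).
Hence the posterior is 0.220000/0.797500 ≈ 0.276.

P(passing raccoon | barking, intruder) ≈ 0.276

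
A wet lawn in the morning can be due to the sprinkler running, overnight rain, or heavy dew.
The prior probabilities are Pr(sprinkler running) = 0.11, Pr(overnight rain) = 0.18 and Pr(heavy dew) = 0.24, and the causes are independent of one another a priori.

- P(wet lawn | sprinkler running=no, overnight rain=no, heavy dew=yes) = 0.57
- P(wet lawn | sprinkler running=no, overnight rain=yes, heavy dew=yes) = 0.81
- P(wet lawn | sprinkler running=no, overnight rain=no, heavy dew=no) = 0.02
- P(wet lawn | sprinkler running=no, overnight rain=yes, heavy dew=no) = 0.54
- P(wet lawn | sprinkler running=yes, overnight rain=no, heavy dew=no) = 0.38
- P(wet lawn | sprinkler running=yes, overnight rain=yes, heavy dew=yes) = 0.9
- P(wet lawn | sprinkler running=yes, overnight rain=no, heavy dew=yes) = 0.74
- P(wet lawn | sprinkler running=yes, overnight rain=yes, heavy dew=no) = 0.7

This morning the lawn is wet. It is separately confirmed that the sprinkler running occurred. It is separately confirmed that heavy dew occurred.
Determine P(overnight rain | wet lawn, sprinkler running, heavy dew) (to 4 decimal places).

P(overnight rain | wet lawn, sprinkler running, heavy dew) ≈ 0.2107

Numerator (weight on configurations with overnight rain): 0.9*0.18 = 0.162000
Denominator P(wet lawn | sprinkler running, heavy dew): 0.74*0.82 + 0.9*0.18 = 0.768800
Posterior = 0.162000 / 0.768800 ≈ 0.2107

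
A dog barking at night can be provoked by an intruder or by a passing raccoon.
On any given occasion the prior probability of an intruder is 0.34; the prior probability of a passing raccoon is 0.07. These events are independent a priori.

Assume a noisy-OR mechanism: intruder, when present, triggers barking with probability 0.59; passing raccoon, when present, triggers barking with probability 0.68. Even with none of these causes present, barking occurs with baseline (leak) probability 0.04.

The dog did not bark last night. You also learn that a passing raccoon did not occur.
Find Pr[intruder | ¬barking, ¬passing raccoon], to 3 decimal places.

Pr[intruder | ¬barking, ¬passing raccoon] ≈ 0.174

Under noisy-OR, P(barking | causes) = 1 − (1−0.04)·∏(1−qᵢ) over the active causes.
Numerator (weight on configurations with intruder): 0.3936·0.34 = 0.133824
Normalizer over all consistent configurations: 0.96·0.66 + 0.3936·0.34 = 0.767424
Posterior = 0.133824 / 0.767424 ≈ 0.174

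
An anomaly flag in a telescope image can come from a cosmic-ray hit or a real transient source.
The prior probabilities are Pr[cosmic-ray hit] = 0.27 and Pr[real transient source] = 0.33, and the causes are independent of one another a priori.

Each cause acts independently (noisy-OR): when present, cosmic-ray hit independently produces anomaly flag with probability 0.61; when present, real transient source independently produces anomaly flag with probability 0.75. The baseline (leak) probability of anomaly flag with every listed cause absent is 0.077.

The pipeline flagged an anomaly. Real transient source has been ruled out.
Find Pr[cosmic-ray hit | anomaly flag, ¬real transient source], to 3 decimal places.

Under noisy-OR, P(anomaly flag | causes) = 1 − (1−0.077)·∏(1−qᵢ) over the active causes.
Enumerate both values of cosmic-ray hit and weight by the priors:
  P(anomaly flag | ¬real transient source) = 0.077·0.73 + 0.64003·0.27
        = 0.056210 + 0.172808 = 0.229018
The terms with cosmic-ray hit present sum to 0.172808, so
  P(cosmic-ray hit | anomaly flag, ¬real transient source) = 0.172808 / 0.229018 ≈ 0.755

Pr[cosmic-ray hit | anomaly flag, ¬real transient source] ≈ 0.755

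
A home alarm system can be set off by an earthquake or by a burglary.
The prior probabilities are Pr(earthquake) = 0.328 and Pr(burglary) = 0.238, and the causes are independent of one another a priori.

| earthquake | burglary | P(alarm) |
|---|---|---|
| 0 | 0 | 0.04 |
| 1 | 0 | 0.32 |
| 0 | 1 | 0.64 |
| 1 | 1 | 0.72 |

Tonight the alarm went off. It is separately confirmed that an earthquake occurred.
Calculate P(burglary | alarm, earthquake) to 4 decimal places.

P(alarm | earthquake) = 0.32·0.762 + 0.72·0.238 = 0.243840 + 0.171360 = 0.415200
Of this, 0.171360 comes from 0.72·0.238 (the burglary=true cases).
So P(burglary | alarm, earthquake) = 0.171360/0.415200 ≈ 0.4127.

P(burglary | alarm, earthquake) ≈ 0.4127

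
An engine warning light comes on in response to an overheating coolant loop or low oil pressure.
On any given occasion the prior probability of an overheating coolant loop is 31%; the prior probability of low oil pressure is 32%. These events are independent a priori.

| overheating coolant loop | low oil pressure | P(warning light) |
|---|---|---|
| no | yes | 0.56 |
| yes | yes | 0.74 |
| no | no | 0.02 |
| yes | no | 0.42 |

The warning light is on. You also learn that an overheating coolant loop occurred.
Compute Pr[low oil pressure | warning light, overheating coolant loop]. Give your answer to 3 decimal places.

Pr[low oil pressure | warning light, overheating coolant loop] ≈ 0.453

P(warning light | overheating coolant loop) = 0.42×0.68 + 0.74×0.32 = 0.285600 + 0.236800 = 0.522400
The low oil pressure-present share is 0.74×0.32 = 0.236800.
So P(low oil pressure | warning light, overheating coolant loop) = 0.236800/0.522400 ≈ 0.453.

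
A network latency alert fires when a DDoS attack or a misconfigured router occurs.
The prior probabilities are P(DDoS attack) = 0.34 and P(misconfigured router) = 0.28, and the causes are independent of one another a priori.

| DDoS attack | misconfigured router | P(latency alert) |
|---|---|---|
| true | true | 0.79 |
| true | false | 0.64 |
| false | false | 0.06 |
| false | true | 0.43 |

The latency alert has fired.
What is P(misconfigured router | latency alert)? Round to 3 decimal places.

P(misconfigured router | latency alert) ≈ 0.455

P(latency alert) = 0.06*0.66*0.72 + 0.43*0.66*0.28 + 0.64*0.34*0.72 + 0.79*0.34*0.28 = 0.028512 + 0.079464 + 0.156672 + 0.075208 = 0.339856
The misconfigured router-present share is 0.079464 + 0.075208 = 0.154672.
Hence the posterior is 0.154672/0.339856 ≈ 0.455.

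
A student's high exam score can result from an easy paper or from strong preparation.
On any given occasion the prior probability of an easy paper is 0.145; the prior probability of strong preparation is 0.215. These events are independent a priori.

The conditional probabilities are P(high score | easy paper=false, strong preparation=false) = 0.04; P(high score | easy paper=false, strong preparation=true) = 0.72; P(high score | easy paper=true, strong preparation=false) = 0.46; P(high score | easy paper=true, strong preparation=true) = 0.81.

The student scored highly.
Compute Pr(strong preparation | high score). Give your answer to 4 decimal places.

Pr(strong preparation | high score) ≈ 0.6655

For the numerator, keep only strong preparation=true terms: 0.132354 + 0.025252 = 0.157606
Normalizer over all consistent configurations: 0.04·0.855·0.785 + 0.72·0.855·0.215 + 0.46·0.145·0.785 + 0.81·0.145·0.215 = 0.236812
Posterior = 0.157606 / 0.236812 ≈ 0.6655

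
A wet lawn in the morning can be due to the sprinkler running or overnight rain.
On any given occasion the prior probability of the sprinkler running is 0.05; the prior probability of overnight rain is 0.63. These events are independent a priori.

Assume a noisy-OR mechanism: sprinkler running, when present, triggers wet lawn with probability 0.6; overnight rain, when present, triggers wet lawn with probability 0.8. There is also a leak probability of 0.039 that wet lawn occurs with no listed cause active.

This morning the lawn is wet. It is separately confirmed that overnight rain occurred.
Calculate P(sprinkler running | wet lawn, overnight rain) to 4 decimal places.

P(sprinkler running | wet lawn, overnight rain) ≈ 0.0567

Under noisy-OR, P(wet lawn | causes) = 1 − (1−0.039)·∏(1−qᵢ) over the active causes.
Weight on sprinkler running=true, given the evidence: 0.92312·0.05 = 0.046156
Denominator P(wet lawn | overnight rain): 0.8078·0.95 + 0.92312·0.05 = 0.813566
Posterior = 0.046156 / 0.813566 ≈ 0.0567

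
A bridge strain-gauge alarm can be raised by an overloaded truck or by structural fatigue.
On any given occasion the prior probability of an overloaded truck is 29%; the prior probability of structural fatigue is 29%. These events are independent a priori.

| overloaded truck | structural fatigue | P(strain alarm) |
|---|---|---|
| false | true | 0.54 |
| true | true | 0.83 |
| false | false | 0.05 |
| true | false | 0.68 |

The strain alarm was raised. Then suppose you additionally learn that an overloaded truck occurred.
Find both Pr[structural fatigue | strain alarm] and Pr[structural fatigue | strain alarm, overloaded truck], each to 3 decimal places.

P(strain alarm) = 0.05·0.71·0.71 + 0.54·0.71·0.29 + 0.68·0.29·0.71 + 0.83·0.29·0.29 = 0.025205 + 0.111186 + 0.140012 + 0.069803 = 0.346206
Of this, 0.180989 comes from 0.111186 + 0.069803 (the structural fatigue=true cases).
Hence the posterior is 0.180989/0.346206 ≈ 0.523.

Now also conditioning on overloaded truck=true:
P(strain alarm | overloaded truck) = 0.68·0.71 + 0.83·0.29 = 0.482800 + 0.240700 = 0.723500
The structural fatigue-present share is 0.83·0.29 = 0.240700.
P(structural fatigue | strain alarm, overloaded truck) = 0.240700 / 0.723500 ≈ 0.333

Pr[structural fatigue | strain alarm] ≈ 0.523; Pr[structural fatigue | strain alarm, overloaded truck] ≈ 0.333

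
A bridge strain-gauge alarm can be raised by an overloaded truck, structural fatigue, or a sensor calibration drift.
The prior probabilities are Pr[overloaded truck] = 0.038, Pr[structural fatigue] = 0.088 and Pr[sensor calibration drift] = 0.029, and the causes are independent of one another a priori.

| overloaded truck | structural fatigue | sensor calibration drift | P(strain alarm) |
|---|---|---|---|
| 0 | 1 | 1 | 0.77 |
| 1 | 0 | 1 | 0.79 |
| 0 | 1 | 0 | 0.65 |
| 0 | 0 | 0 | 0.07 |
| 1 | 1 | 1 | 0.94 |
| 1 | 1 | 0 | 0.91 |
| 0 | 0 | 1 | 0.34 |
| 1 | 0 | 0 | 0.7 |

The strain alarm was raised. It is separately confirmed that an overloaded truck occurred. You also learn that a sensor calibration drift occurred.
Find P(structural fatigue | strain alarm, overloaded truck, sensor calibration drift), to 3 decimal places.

P(strain alarm | overloaded truck, sensor calibration drift) = 0.79×0.912 + 0.94×0.088 = 0.720480 + 0.082720 = 0.803200
Of this, 0.082720 comes from 0.94×0.088 (the structural fatigue=true cases).
Hence the posterior is 0.082720/0.803200 ≈ 0.103.

P(structural fatigue | strain alarm, overloaded truck, sensor calibration drift) ≈ 0.103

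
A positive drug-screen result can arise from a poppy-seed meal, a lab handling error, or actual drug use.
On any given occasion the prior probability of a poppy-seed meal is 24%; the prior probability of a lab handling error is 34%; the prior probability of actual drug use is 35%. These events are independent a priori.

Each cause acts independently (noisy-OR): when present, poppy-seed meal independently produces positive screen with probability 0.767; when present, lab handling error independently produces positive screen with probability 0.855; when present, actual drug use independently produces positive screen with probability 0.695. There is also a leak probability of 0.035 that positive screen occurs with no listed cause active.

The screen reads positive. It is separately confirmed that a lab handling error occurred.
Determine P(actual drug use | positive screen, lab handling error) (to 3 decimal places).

P(actual drug use | positive screen, lab handling error) ≈ 0.370

Under noisy-OR, P(positive screen | causes) = 1 − (1−0.035)·∏(1−qᵢ) over the active causes.
Enumerate the 4 (poppy-seed meal, actual drug use) configurations and weight by the priors:
  P(positive screen | lab handling error) = 0.860075·0.76·0.65 + 0.957323·0.76·0.35 + 0.967397·0.24·0.65 + 0.990056·0.24·0.35
        = 0.424877 + 0.254648 + 0.150914 + 0.083165 = 0.913604
The terms with actual drug use present sum to 0.337813, so
  P(actual drug use | positive screen, lab handling error) = 0.337813 / 0.913604 ≈ 0.370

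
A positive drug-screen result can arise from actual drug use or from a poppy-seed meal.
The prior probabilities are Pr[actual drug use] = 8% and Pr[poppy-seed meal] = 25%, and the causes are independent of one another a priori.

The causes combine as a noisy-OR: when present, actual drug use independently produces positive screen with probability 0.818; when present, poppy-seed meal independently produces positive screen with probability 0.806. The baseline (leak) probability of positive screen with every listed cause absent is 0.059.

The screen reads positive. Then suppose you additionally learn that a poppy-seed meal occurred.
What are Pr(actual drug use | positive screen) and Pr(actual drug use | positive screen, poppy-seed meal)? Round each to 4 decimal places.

Under noisy-OR, P(positive screen | causes) = 1 − (1−0.059)·∏(1−qᵢ) over the active causes.
Enumerate the 4 (actual drug use, poppy-seed meal) configurations and weight by the priors:
  P(positive screen) = 0.059·0.92·0.75 + 0.817446·0.92·0.25 + 0.828738·0.08·0.75 + 0.966775·0.08·0.25
        = 0.040710 + 0.188013 + 0.049724 + 0.019336 = 0.297783
Keeping only the actual drug use-present terms gives 0.069060, so
  P(actual drug use | positive screen) = 0.069060 / 0.297783 ≈ 0.2319

Now condition on the additional information:
P(positive screen | poppy-seed meal) = 0.817446*0.92 + 0.966775*0.08 = 0.752050 + 0.077342 = 0.829392
Of this, 0.077342 comes from 0.966775*0.08 (the actual drug use=true cases).
P(actual drug use | positive screen, poppy-seed meal) = 0.077342 / 0.829392 ≈ 0.0933
The drop from 0.2319 to 0.0933 is the explaining-away (discounting) effect.

Pr(actual drug use | positive screen) ≈ 0.2319; Pr(actual drug use | positive screen, poppy-seed meal) ≈ 0.0933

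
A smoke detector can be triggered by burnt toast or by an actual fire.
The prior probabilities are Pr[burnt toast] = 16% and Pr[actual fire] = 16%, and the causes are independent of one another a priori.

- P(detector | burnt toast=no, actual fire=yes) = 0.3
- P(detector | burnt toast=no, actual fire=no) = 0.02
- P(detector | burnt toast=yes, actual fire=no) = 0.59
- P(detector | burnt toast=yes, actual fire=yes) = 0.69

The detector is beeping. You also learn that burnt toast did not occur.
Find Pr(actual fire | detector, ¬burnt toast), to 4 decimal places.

P(detector | ¬burnt toast) = 0.02*0.84 + 0.3*0.16 = 0.016800 + 0.048000 = 0.064800
The actual fire-present share is 0.3*0.16 = 0.048000.
So P(actual fire | detector, ¬burnt toast) = 0.048000/0.064800 ≈ 0.7407.

Pr(actual fire | detector, ¬burnt toast) ≈ 0.7407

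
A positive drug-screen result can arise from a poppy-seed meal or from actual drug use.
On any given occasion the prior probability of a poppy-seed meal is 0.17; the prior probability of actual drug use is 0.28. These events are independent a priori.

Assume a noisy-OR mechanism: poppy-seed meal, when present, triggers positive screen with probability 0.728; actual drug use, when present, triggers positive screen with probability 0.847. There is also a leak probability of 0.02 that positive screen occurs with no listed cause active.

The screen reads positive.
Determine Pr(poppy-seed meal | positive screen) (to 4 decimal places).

Pr(poppy-seed meal | positive screen) ≈ 0.3926

Under noisy-OR, P(positive screen | causes) = 1 − (1−0.02)·∏(1−qᵢ) over the active causes.
Sum P(positive screen|·) weighted by the priors over the 4 (poppy-seed meal, actual drug use) configurations:
  P(positive screen) = 0.02×0.83×0.72 + 0.85006×0.83×0.28 + 0.73344×0.17×0.72 + 0.959216×0.17×0.28
        = 0.011952 + 0.197554 + 0.089773 + 0.045659 = 0.344938
Keeping only the poppy-seed meal-present terms gives 0.135432, so
  P(poppy-seed meal | positive screen) = 0.135432 / 0.344938 ≈ 0.3926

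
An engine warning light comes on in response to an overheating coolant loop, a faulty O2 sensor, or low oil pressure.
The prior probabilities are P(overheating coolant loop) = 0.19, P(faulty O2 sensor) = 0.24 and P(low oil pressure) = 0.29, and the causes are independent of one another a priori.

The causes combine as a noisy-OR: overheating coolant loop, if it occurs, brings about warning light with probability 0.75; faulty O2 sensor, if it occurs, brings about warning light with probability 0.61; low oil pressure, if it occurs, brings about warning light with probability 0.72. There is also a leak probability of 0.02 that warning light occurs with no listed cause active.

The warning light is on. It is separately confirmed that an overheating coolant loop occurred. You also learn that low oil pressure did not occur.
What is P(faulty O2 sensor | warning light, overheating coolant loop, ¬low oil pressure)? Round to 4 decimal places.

P(faulty O2 sensor | warning light, overheating coolant loop, ¬low oil pressure) ≈ 0.2745

Under noisy-OR, P(warning light | causes) = 1 − (1−0.02)·∏(1−qᵢ) over the active causes.
P(warning light | overheating coolant loop, ¬low oil pressure) = 0.755·0.76 + 0.90445·0.24 = 0.573800 + 0.217068 = 0.790868
Restricting to configurations with faulty O2 sensor present: 0.90445·0.24 = 0.217068.
Hence the posterior is 0.217068/0.790868 ≈ 0.2745.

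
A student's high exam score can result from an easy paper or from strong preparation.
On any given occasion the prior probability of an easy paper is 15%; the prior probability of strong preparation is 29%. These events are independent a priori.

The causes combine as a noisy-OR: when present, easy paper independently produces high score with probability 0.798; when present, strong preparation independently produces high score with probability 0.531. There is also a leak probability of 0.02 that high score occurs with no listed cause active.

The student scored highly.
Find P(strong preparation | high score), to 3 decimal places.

Under noisy-OR, P(high score | causes) = 1 − (1−0.02)·∏(1−qᵢ) over the active causes.
P(high score) = 0.02*0.85*0.71 + 0.54038*0.85*0.29 + 0.80204*0.15*0.71 + 0.907157*0.15*0.29 = 0.012070 + 0.133204 + 0.085417 + 0.039461 = 0.270152
Restricting to configurations with strong preparation present: 0.133204 + 0.039461 = 0.172665.
P(strong preparation | high score) = 0.172665 / 0.270152 ≈ 0.639

P(strong preparation | high score) ≈ 0.639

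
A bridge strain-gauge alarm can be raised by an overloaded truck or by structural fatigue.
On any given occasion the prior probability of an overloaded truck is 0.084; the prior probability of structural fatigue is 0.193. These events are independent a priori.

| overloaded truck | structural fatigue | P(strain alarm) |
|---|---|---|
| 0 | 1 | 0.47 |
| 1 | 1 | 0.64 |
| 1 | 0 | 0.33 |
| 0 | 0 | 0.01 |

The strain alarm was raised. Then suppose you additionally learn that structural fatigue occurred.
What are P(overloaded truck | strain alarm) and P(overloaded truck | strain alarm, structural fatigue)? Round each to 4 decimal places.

P(strain alarm) = 0.01*0.916*0.807 + 0.47*0.916*0.193 + 0.33*0.084*0.807 + 0.64*0.084*0.193 = 0.007392 + 0.083090 + 0.022370 + 0.010376 = 0.123228
The overloaded truck-present share is 0.022370 + 0.010376 = 0.032746.
P(overloaded truck | strain alarm) = 0.032746 / 0.123228 ≈ 0.2657

Now condition on the additional information:
Weight on overloaded truck=true, given the evidence: 0.64×0.084 = 0.053760
Denominator P(strain alarm | structural fatigue): 0.47×0.916 + 0.64×0.084 = 0.484280
P(overloaded truck | strain alarm, structural fatigue) = 0.053760/0.484280 ≈ 0.1110
The drop from 0.2657 to 0.1110 is the explaining-away (discounting) effect.

P(overloaded truck | strain alarm) ≈ 0.2657; P(overloaded truck | strain alarm, structural fatigue) ≈ 0.1110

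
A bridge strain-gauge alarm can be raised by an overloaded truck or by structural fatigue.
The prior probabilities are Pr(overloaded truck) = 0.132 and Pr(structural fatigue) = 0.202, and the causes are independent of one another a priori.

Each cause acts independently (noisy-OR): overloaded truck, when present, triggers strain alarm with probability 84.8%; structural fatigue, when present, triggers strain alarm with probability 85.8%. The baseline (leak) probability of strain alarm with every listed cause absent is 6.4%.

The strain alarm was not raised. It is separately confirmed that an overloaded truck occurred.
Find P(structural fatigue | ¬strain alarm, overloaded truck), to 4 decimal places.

Under noisy-OR, P(strain alarm | causes) = 1 − (1−0.064)·∏(1−qᵢ) over the active causes.
For the numerator, keep only structural fatigue=true terms: 0.020203×0.202 = 0.004081
The normalizing constant is 0.142272×0.798 + 0.020203×0.202 = 0.117614
Posterior = 0.004081 / 0.117614 ≈ 0.0347

P(structural fatigue | ¬strain alarm, overloaded truck) ≈ 0.0347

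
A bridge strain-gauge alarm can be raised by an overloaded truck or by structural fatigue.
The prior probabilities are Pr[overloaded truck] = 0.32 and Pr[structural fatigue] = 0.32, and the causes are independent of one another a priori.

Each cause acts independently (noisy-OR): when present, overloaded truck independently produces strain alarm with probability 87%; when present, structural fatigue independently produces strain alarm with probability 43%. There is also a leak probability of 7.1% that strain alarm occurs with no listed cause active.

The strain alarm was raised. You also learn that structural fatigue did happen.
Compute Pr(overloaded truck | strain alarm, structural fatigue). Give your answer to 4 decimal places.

Under noisy-OR, P(strain alarm | causes) = 1 − (1−0.071)·∏(1−qᵢ) over the active causes.
Sum P(strain alarm|·) weighted by the priors over both values of overloaded truck:
  P(strain alarm | structural fatigue) = 0.47047·0.68 + 0.931161·0.32
        = 0.319920 + 0.297972 = 0.617892
Keeping only the overloaded truck-present terms gives 0.297972, so
  P(overloaded truck | strain alarm, structural fatigue) = 0.297972 / 0.617892 ≈ 0.4822

Pr(overloaded truck | strain alarm, structural fatigue) ≈ 0.4822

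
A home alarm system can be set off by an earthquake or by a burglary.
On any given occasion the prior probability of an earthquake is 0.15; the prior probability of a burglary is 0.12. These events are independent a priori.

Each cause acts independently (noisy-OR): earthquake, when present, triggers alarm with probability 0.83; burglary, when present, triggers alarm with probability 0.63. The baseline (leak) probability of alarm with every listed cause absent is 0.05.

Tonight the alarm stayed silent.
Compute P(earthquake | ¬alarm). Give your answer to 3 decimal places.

P(earthquake | ¬alarm) ≈ 0.029

Under noisy-OR, P(alarm | causes) = 1 − (1−0.05)·∏(1−qᵢ) over the active causes.
Sum P(¬alarm|·) weighted by the priors over the 4 (earthquake, burglary) configurations:
  P(¬alarm) = 0.95*0.85*0.88 + 0.3515*0.85*0.12 + 0.1615*0.15*0.88 + 0.059755*0.15*0.12
        = 0.710600 + 0.035853 + 0.021318 + 0.001076 = 0.768847
Keeping only the earthquake-present terms gives 0.022394, so
  P(earthquake | ¬alarm) = 0.022394 / 0.768847 ≈ 0.029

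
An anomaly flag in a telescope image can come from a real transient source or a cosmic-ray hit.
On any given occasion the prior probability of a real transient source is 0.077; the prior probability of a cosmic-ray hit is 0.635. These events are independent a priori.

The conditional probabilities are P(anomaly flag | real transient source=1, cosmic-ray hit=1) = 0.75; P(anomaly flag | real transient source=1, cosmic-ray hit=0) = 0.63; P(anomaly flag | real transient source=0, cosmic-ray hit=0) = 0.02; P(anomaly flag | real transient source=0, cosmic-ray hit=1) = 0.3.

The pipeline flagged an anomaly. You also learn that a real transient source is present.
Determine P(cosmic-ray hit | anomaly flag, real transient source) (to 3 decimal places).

P(cosmic-ray hit | anomaly flag, real transient source) ≈ 0.674

For the numerator, keep only cosmic-ray hit=true terms: 0.75×0.635 = 0.476250
Normalizer over all consistent configurations: 0.63×0.365 + 0.75×0.635 = 0.706200
Posterior = 0.476250 / 0.706200 ≈ 0.674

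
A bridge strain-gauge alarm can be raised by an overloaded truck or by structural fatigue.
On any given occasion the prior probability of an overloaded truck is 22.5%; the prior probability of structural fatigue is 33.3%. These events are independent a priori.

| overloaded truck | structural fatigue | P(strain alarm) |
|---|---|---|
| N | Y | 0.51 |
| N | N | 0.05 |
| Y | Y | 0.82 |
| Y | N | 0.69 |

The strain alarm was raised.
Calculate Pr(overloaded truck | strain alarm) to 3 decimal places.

Pr(overloaded truck | strain alarm) ≈ 0.512

Numerator (weight on configurations with overloaded truck): 0.103552 + 0.061439 = 0.164991
Denominator P(strain alarm): 0.05·0.775·0.667 + 0.51·0.775·0.333 + 0.69·0.225·0.667 + 0.82·0.225·0.333 = 0.322455
P(overloaded truck | strain alarm) = 0.164991/0.322455 ≈ 0.512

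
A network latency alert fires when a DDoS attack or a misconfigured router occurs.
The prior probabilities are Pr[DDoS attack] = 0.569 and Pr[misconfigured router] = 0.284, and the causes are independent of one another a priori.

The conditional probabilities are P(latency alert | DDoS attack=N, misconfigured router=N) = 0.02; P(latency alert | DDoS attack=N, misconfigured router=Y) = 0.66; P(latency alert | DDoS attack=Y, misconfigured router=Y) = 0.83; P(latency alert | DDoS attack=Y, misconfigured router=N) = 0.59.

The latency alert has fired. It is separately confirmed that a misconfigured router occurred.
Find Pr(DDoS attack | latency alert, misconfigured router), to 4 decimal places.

Pr(DDoS attack | latency alert, misconfigured router) ≈ 0.6241

Enumerate both values of DDoS attack and weight by the priors:
  P(latency alert | misconfigured router) = 0.66·0.431 + 0.83·0.569
        = 0.284460 + 0.472270 = 0.756730
Configurations with DDoS attack contribute 0.472270, so
  P(DDoS attack | latency alert, misconfigured router) = 0.472270 / 0.756730 ≈ 0.6241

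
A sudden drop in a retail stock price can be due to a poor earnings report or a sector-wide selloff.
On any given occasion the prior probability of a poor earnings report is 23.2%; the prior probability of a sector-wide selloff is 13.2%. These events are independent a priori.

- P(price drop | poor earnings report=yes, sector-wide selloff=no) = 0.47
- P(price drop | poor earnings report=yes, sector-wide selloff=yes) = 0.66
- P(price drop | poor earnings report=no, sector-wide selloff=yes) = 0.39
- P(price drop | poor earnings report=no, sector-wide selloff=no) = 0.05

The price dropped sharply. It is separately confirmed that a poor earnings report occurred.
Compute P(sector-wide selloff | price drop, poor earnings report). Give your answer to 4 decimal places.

P(sector-wide selloff | price drop, poor earnings report) ≈ 0.1760

Sum P(price drop|·) weighted by the priors over both values of sector-wide selloff:
  P(price drop | poor earnings report) = 0.47·0.868 + 0.66·0.132
        = 0.407960 + 0.087120 = 0.495080
Configurations with sector-wide selloff contribute 0.087120, so
  P(sector-wide selloff | price drop, poor earnings report) = 0.087120 / 0.495080 ≈ 0.1760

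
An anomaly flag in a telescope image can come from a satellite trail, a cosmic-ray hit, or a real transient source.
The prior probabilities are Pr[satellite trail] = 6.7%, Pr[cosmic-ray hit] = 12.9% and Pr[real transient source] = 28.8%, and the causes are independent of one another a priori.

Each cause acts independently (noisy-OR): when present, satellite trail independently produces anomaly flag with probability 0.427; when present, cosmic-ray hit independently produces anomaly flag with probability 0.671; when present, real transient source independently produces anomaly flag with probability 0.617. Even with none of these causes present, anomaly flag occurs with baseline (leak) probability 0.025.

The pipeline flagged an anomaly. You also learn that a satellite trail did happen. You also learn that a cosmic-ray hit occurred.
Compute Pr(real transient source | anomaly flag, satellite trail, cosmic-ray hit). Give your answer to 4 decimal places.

Under noisy-OR, P(anomaly flag | causes) = 1 − (1−0.025)·∏(1−qᵢ) over the active causes.
Sum P(anomaly flag|·) weighted by the priors over both values of real transient source:
  P(anomaly flag | satellite trail, cosmic-ray hit) = 0.816196·0.712 + 0.929603·0.288
        = 0.581132 + 0.267726 = 0.848858
Configurations with real transient source contribute 0.267726, so
  P(real transient source | anomaly flag, satellite trail, cosmic-ray hit) = 0.267726 / 0.848858 ≈ 0.3154

Pr(real transient source | anomaly flag, satellite trail, cosmic-ray hit) ≈ 0.3154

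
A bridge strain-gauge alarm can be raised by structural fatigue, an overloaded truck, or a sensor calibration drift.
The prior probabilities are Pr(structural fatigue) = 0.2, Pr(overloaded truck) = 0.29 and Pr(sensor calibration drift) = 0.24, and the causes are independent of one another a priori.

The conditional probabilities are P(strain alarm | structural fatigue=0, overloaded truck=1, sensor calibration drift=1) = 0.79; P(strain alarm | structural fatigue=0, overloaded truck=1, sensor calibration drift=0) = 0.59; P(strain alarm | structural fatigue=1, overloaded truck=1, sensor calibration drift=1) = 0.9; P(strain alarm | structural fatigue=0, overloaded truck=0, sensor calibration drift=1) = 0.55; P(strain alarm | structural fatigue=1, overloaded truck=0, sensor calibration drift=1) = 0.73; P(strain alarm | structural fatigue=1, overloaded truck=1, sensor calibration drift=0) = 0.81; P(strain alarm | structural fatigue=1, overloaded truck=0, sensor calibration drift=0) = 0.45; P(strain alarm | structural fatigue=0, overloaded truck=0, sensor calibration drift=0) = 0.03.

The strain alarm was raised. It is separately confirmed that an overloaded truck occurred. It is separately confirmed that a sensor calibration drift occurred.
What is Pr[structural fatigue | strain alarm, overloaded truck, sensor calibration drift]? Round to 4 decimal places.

Pr[structural fatigue | strain alarm, overloaded truck, sensor calibration drift] ≈ 0.2217

Enumerate both values of structural fatigue and weight by the priors:
  P(strain alarm | overloaded truck, sensor calibration drift) = 0.79·0.8 + 0.9·0.2
        = 0.632000 + 0.180000 = 0.812000
Configurations with structural fatigue contribute 0.180000, so
  P(structural fatigue | strain alarm, overloaded truck, sensor calibration drift) = 0.180000 / 0.812000 ≈ 0.2217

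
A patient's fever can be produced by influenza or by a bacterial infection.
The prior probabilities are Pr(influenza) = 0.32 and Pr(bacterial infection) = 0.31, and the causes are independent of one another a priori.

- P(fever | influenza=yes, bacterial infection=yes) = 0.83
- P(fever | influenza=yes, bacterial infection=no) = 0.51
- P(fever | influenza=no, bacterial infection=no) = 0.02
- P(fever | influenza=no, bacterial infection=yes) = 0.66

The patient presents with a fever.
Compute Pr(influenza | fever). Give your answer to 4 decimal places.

Pr(influenza | fever) ≈ 0.5676

Weight on influenza=true, given the evidence: 0.112608 + 0.082336 = 0.194944
Denominator P(fever): 0.02×0.68×0.69 + 0.66×0.68×0.31 + 0.51×0.32×0.69 + 0.83×0.32×0.31 = 0.343456
Posterior = 0.194944 / 0.343456 ≈ 0.5676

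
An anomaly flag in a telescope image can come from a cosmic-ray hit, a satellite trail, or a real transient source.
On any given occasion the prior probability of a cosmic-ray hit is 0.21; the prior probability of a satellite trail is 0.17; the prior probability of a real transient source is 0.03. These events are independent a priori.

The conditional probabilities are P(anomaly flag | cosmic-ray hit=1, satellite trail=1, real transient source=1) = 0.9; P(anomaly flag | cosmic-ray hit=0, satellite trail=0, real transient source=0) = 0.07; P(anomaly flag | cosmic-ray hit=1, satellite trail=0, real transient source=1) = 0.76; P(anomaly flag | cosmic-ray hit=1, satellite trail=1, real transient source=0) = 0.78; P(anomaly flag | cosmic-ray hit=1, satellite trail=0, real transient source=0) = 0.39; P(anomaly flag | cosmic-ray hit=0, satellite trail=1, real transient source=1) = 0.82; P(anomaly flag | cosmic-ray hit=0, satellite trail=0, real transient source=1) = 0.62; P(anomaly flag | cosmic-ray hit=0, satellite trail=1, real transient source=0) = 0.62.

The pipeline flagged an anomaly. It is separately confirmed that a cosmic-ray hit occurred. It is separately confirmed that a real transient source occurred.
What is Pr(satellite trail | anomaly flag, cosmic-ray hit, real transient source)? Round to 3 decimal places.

For the numerator, keep only satellite trail=true terms: 0.9·0.17 = 0.153000
Denominator P(anomaly flag | cosmic-ray hit, real transient source): 0.76·0.83 + 0.9·0.17 = 0.783800
P(satellite trail | anomaly flag, cosmic-ray hit, real transient source) = 0.153000/0.783800 ≈ 0.195

Pr(satellite trail | anomaly flag, cosmic-ray hit, real transient source) ≈ 0.195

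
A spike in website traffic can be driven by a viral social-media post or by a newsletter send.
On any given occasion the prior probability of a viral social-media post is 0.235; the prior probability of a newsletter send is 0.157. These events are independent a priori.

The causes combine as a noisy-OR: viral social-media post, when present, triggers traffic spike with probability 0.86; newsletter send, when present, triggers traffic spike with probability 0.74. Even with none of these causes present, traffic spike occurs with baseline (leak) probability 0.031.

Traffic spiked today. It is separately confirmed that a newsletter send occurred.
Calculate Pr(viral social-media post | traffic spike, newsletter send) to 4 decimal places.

Pr(viral social-media post | traffic spike, newsletter send) ≈ 0.2838

Under noisy-OR, P(traffic spike | causes) = 1 − (1−0.031)·∏(1−qᵢ) over the active causes.
P(traffic spike | newsletter send) = 0.74806·0.765 + 0.964728·0.235 = 0.572266 + 0.226711 = 0.798977
Restricting to configurations with viral social-media post present: 0.964728·0.235 = 0.226711.
Hence the posterior is 0.226711/0.798977 ≈ 0.2838.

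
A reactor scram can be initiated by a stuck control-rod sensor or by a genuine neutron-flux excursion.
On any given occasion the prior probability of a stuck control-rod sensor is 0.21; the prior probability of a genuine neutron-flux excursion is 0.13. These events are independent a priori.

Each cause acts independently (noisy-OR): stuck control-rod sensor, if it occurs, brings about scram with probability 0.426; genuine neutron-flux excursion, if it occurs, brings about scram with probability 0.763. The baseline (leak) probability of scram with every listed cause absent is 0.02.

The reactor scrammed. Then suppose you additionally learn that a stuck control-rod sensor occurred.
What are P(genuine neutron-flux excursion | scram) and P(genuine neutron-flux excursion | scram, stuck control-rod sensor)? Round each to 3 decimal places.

P(genuine neutron-flux excursion | scram) ≈ 0.523; P(genuine neutron-flux excursion | scram, stuck control-rod sensor) ≈ 0.228

Under noisy-OR, P(scram | causes) = 1 − (1−0.02)·∏(1−qᵢ) over the active causes.
Weight on genuine neutron-flux excursion=true, given the evidence: 0.078847 + 0.023660 = 0.102507
Denominator P(scram): 0.02×0.79×0.87 + 0.76774×0.79×0.13 + 0.43748×0.21×0.87 + 0.866683×0.21×0.13 = 0.196181
Posterior = 0.102507 / 0.196181 ≈ 0.523

With the extra evidence:
P(scram | stuck control-rod sensor) = 0.43748*0.87 + 0.866683*0.13 = 0.380608 + 0.112669 = 0.493277
Of this, 0.112669 comes from 0.866683*0.13 (the genuine neutron-flux excursion=true cases).
Hence the posterior is 0.112669/0.493277 ≈ 0.228.
— stuck control-rod sensor explains away the evidence for genuine neutron-flux excursion.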